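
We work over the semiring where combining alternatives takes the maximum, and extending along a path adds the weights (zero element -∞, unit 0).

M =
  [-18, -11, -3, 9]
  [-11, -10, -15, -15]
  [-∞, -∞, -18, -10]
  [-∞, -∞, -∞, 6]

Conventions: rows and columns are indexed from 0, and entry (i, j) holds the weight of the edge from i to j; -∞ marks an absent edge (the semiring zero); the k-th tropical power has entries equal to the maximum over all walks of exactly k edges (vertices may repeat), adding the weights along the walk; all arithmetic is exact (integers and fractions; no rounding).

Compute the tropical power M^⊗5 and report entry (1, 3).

M^⊗2:
  [-22, -21, -21, 15]
  [-21, -20, -14, -2]
  [-∞, -∞, -36, -4]
  [-∞, -∞, -∞, 12]
M^⊗3:
  [-32, -31, -25, 21]
  [-31, -30, -24, 4]
  [-∞, -∞, -54, 2]
  [-∞, -∞, -∞, 18]
M^⊗4:
  [-42, -41, -35, 27]
  [-41, -40, -34, 10]
  [-∞, -∞, -72, 8]
  [-∞, -∞, -∞, 24]
M^⊗5:
  [-52, -51, -45, 33]
  [-51, -50, -44, 16]
  [-∞, -∞, -90, 14]
  [-∞, -∞, -∞, 30]
Key observation: the optimum is the walk 1->0->3->3->3->3, with weight (-11) + 9 + 6 + 6 + 6 = 16.
Optimal value attained by: walk 1->0->3->3->3->3.
Answer: (M^⊗5)[1][3] = 16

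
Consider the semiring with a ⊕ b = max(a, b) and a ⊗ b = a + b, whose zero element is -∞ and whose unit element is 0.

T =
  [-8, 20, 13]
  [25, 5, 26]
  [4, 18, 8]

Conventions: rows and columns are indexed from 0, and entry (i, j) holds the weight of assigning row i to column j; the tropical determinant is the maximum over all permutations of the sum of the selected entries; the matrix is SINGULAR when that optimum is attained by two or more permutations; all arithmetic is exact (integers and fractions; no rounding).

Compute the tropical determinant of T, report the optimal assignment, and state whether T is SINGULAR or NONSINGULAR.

σ = (0, 1, 2): (-8) + 5 + 8 = 5
σ = (0, 2, 1): (-8) + 26 + 18 = 36
σ = (1, 0, 2): 20 + 25 + 8 = 53
σ = (1, 2, 0): 20 + 26 + 4 = 50
σ = (2, 0, 1): 13 + 25 + 18 = 56
σ = (2, 1, 0): 13 + 5 + 4 = 22
Optimal value attained by: σ = (2, 0, 1).
Answer: det⊕(T) = 56; verdict: NONSINGULAR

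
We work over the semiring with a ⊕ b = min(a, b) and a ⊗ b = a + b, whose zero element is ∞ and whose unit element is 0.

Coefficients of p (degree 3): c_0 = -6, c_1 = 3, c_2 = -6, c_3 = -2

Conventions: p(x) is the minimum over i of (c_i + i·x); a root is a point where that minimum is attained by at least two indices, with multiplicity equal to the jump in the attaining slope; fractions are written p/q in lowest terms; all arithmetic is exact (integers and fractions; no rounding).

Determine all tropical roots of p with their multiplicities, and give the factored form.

hull edge (i=0, c=-6) to (i=2, c=-6): slope 0, span 2
hull edge (i=2, c=-6) to (i=3, c=-2): slope 4, span 1
Factored form: p(x) = -2 ⊗ (x ⊕ (-4)) ⊗ (x ⊕ 0) ⊗ (x ⊕ 0)
Answer: roots = -4 (mult 1), 0 (mult 2)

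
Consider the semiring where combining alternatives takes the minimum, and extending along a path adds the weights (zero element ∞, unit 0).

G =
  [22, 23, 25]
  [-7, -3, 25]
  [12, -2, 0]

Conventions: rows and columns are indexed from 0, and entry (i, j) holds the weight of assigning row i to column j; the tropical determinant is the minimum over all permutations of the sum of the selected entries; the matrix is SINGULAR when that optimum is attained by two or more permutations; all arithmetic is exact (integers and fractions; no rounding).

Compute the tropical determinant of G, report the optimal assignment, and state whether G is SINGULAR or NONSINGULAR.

σ = (0, 1, 2): 22 + (-3) + 0 = 19
σ = (0, 2, 1): 22 + 25 + (-2) = 45
σ = (1, 0, 2): 23 + (-7) + 0 = 16
σ = (1, 2, 0): 23 + 25 + 12 = 60
σ = (2, 0, 1): 25 + (-7) + (-2) = 16
σ = (2, 1, 0): 25 + (-3) + 12 = 34
Optimal value attained by: σ = (1, 0, 2).
Answer: det⊕(G) = 16; verdict: SINGULAR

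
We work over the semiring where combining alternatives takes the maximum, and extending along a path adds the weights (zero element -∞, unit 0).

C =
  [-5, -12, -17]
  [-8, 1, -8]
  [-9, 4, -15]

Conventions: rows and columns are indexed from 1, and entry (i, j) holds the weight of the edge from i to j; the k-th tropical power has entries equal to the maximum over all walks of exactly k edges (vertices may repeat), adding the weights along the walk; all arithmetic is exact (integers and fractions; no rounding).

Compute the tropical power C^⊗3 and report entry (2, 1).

C^⊗2:
  [-10, -11, -20]
  [-7, 2, -7]
  [-4, 5, -4]
C^⊗3:
  [-15, -10, -19]
  [-6, 3, -6]
  [-3, 6, -3]
Key observation: the optimum is the walk 2->2->2->1, with weight 1 + 1 + (-8) = -6.
Optimal value attained by: walk 2->2->2->1.
Answer: (C^⊗3)[2][1] = -6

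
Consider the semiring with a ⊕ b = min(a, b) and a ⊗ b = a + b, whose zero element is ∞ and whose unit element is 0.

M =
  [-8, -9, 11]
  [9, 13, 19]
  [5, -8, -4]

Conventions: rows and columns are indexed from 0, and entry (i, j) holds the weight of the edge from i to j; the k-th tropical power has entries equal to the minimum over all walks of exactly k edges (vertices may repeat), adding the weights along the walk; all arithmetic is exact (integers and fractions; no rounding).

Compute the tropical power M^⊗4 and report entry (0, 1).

M^⊗2:
  [-16, -17, 3]
  [1, 0, 15]
  [-3, -12, -8]
M^⊗3:
  [-24, -25, -5]
  [-7, -8, 11]
  [-11, -16, -12]
M^⊗4:
  [-32, -33, -13]
  [-15, -16, 4]
  [-19, -20, -16]
Key observation: the optimum is the walk 0->0->0->0->1, with weight (-8) + (-8) + (-8) + (-9) = -33.
Optimal value attained by: walk 0->0->0->0->1.
Answer: (M^⊗4)[0][1] = -33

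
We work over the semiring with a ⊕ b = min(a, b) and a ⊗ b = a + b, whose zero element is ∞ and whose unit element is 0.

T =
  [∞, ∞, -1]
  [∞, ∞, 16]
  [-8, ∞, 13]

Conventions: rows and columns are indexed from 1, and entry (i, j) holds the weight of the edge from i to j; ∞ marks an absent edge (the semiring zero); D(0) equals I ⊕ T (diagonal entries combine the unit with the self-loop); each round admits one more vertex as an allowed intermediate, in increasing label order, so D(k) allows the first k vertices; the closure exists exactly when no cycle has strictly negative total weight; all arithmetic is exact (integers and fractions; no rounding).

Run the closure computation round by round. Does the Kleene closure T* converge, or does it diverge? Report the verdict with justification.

D(0):
  [0, ∞, -1]
  [∞, 0, 16]
  [-8, ∞, 0]
Detection: at round 1, diagonal entry (3, 3) turns strictly negative.
Key observation: the cycle 3->1->3 has total weight (-8) + (-1), which is strictly negative.
Answer: DIVERGES — negative cycle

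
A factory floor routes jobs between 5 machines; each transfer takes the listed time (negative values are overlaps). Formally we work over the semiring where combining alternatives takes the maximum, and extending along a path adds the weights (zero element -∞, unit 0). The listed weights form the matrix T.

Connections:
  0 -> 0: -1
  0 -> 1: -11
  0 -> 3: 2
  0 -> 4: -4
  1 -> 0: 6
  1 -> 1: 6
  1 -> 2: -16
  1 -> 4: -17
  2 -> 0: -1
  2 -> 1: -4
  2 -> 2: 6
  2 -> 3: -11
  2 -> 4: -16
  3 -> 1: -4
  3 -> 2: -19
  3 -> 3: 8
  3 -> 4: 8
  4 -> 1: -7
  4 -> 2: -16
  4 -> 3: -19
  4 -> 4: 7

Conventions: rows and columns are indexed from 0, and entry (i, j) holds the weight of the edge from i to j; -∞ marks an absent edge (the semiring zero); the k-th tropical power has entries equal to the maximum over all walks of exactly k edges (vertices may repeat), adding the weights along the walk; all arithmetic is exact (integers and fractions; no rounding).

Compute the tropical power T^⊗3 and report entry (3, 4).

T^⊗2:
  [-2, -2, -17, 10, 10]
  [12, 12, -10, 8, 2]
  [5, 2, 12, 1, -3]
  [2, 4, -8, 16, 16]
  [-1, 0, -9, -11, 14]
T^⊗3:
  [4, 6, -6, 18, 18]
  [18, 18, -4, 16, 16]
  [11, 8, 18, 9, 9]
  [10, 12, 0, 24, 24]
  [6, 7, -2, 1, 21]
Key observation: the optimum is the walk 3->3->3->4, with weight 8 + 8 + 8 = 24.
Optimal value attained by: walk 3->3->3->4.
Answer: (T^⊗3)[3][4] = 24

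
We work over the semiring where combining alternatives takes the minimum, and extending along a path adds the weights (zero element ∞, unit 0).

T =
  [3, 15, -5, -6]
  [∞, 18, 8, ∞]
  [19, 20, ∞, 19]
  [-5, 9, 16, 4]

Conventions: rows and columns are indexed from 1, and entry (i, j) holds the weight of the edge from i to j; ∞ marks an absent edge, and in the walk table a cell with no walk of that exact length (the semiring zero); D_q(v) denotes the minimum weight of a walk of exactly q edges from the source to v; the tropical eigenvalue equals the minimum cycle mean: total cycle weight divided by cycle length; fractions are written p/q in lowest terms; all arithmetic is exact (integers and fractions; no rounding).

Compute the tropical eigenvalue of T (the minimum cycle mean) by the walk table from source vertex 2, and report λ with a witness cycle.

q=0: [∞, 0, ∞, ∞]
q=1: [∞, 18, 8, ∞]
q=2: [27, 28, 26, 27]
q=3: [22, 36, 22, 21]
q=4: [16, 30, 17, 16]
Optimal cycle mean attained by: cycle 1->4->1, total (-6) + (-5), length 2.
Answer: λ = -11/2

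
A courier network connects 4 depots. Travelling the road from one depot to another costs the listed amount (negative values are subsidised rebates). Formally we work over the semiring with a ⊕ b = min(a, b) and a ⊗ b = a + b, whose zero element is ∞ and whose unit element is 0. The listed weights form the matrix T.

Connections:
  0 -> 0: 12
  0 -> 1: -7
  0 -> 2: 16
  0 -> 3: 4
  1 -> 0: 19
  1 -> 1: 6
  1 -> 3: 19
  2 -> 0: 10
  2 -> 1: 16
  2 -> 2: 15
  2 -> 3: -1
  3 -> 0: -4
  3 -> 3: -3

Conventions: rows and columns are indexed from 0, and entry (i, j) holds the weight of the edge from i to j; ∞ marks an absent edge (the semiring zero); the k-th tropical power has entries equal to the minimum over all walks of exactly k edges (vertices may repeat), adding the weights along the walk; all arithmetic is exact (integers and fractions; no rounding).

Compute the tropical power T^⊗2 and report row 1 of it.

T^⊗2:
  [0, -1, 28, 1]
  [15, 12, 35, 16]
  [-5, 3, 26, -4]
  [-7, -11, 12, -6]
Answer: row 1 of T^⊗2 = [15, 12, 35, 16]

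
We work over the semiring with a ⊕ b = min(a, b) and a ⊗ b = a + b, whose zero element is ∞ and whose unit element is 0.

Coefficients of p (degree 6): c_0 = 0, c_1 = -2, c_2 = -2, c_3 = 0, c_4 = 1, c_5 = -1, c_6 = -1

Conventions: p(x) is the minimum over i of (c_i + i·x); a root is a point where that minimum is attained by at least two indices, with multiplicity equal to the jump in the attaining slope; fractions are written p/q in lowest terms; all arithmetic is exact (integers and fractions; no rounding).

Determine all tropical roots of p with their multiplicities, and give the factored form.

hull edge (i=0, c=0) to (i=1, c=-2): slope -2, span 1
hull edge (i=1, c=-2) to (i=2, c=-2): slope 0, span 1
hull edge (i=2, c=-2) to (i=6, c=-1): slope 1/4, span 4
Factored form: p(x) = -1 ⊗ (x ⊕ (-1/4)) ⊗ (x ⊕ (-1/4)) ⊗ (x ⊕ (-1/4)) ⊗ (x ⊕ (-1/4)) ⊗ (x ⊕ 0) ⊗ (x ⊕ 2)
Answer: roots = -1/4 (mult 4), 0 (mult 1), 2 (mult 1)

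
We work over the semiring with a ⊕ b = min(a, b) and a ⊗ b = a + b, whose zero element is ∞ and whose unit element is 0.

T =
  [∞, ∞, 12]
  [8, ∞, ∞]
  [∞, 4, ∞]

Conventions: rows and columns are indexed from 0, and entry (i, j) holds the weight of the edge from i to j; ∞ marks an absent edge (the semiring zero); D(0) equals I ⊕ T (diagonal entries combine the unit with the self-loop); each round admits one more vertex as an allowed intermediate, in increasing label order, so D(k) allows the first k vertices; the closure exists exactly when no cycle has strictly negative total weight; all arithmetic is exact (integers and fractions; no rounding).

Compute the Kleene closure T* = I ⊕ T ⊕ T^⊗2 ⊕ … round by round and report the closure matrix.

D(0):
  [0, ∞, 12]
  [8, 0, ∞]
  [∞, 4, 0]
D(1):
  [0, ∞, 12]
  [8, 0, 20]
  [∞, 4, 0]
D(2):
  [0, ∞, 12]
  [8, 0, 20]
  [12, 4, 0]
D(3):
  [0, 16, 12]
  [8, 0, 20]
  [12, 4, 0]
Answer: T* = [[0, 16, 12], [8, 0, 20], [12, 4, 0]]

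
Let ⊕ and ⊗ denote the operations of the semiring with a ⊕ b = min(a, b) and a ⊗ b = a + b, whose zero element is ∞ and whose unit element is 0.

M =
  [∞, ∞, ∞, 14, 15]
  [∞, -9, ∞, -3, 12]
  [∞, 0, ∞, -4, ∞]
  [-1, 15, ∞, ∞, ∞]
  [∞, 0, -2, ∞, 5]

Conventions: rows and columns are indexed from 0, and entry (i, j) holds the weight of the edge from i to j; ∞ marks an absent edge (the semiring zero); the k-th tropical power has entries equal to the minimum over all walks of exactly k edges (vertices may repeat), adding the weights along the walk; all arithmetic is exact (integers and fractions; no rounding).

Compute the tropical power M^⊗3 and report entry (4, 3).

M^⊗2:
  [13, 15, 13, ∞, 20]
  [-4, -18, 10, -12, 3]
  [-5, -9, ∞, -3, 12]
  [∞, 6, ∞, 12, 14]
  [∞, -9, 3, -6, 10]
M^⊗3:
  [∞, 6, 18, 9, 25]
  [-13, -27, 1, -21, -6]
  [-4, -18, 10, -12, 3]
  [11, -3, 12, 3, 18]
  [-7, -18, 8, -12, 3]
Key observation: the optimum is the walk 4->1->1->3, with weight 0 + (-9) + (-3) = -12.
Optimal value attained by: walk 4->1->1->3.
Answer: (M^⊗3)[4][3] = -12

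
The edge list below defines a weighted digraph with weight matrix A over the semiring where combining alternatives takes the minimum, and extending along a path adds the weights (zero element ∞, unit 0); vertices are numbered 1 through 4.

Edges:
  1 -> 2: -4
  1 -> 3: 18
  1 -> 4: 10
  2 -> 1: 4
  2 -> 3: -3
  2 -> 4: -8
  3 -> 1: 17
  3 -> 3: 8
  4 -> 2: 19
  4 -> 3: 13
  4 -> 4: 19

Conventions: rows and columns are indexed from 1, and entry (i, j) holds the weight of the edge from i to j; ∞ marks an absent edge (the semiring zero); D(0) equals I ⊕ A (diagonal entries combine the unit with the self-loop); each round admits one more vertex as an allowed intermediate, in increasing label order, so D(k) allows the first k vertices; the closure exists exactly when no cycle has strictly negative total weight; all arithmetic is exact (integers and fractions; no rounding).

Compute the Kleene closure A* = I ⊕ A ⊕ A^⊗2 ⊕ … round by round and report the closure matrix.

D(0):
  [0, -4, 18, 10]
  [4, 0, -3, -8]
  [17, ∞, 0, ∞]
  [∞, 19, 13, 0]
D(1):
  [0, -4, 18, 10]
  [4, 0, -3, -8]
  [17, 13, 0, 27]
  [∞, 19, 13, 0]
D(2):
  [0, -4, -7, -12]
  [4, 0, -3, -8]
  [17, 13, 0, 5]
  [23, 19, 13, 0]
D(3):
  [0, -4, -7, -12]
  [4, 0, -3, -8]
  [17, 13, 0, 5]
  [23, 19, 13, 0]
D(4):
  [0, -4, -7, -12]
  [4, 0, -3, -8]
  [17, 13, 0, 5]
  [23, 19, 13, 0]
Answer: A* = [[0, -4, -7, -12], [4, 0, -3, -8], [17, 13, 0, 5], [23, 19, 13, 0]]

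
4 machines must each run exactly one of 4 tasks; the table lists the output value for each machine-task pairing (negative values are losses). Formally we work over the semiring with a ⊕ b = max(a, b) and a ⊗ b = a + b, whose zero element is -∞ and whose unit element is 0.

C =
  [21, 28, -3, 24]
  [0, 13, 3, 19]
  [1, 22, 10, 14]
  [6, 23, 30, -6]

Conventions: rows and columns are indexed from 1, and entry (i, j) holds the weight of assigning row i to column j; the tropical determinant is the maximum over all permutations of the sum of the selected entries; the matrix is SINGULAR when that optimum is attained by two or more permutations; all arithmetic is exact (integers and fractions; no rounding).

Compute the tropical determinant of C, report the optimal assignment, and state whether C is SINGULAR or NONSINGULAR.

σ = (1, 2, 3, 4): 21 + 13 + 10 + (-6) = 38
σ = (1, 2, 4, 3): 21 + 13 + 14 + 30 = 78
σ = (1, 3, 2, 4): 21 + 3 + 22 + (-6) = 40
σ = (1, 3, 4, 2): 21 + 3 + 14 + 23 = 61
σ = (1, 4, 2, 3): 21 + 19 + 22 + 30 = 92
σ = (1, 4, 3, 2): 21 + 19 + 10 + 23 = 73
σ = (2, 1, 3, 4): 28 + 0 + 10 + (-6) = 32
σ = (2, 1, 4, 3): 28 + 0 + 14 + 30 = 72
σ = (2, 3, 1, 4): 28 + 3 + 1 + (-6) = 26
σ = (2, 3, 4, 1): 28 + 3 + 14 + 6 = 51
σ = (2, 4, 1, 3): 28 + 19 + 1 + 30 = 78
σ = (2, 4, 3, 1): 28 + 19 + 10 + 6 = 63
σ = (3, 1, 2, 4): (-3) + 0 + 22 + (-6) = 13
σ = (3, 1, 4, 2): (-3) + 0 + 14 + 23 = 34
σ = (3, 2, 1, 4): (-3) + 13 + 1 + (-6) = 5
σ = (3, 2, 4, 1): (-3) + 13 + 14 + 6 = 30
σ = (3, 4, 1, 2): (-3) + 19 + 1 + 23 = 40
σ = (3, 4, 2, 1): (-3) + 19 + 22 + 6 = 44
σ = (4, 1, 2, 3): 24 + 0 + 22 + 30 = 76
σ = (4, 1, 3, 2): 24 + 0 + 10 + 23 = 57
σ = (4, 2, 1, 3): 24 + 13 + 1 + 30 = 68
σ = (4, 2, 3, 1): 24 + 13 + 10 + 6 = 53
σ = (4, 3, 1, 2): 24 + 3 + 1 + 23 = 51
σ = (4, 3, 2, 1): 24 + 3 + 22 + 6 = 55
Optimal value attained by: σ = (1, 4, 2, 3).
Answer: det⊕(C) = 92; verdict: NONSINGULAR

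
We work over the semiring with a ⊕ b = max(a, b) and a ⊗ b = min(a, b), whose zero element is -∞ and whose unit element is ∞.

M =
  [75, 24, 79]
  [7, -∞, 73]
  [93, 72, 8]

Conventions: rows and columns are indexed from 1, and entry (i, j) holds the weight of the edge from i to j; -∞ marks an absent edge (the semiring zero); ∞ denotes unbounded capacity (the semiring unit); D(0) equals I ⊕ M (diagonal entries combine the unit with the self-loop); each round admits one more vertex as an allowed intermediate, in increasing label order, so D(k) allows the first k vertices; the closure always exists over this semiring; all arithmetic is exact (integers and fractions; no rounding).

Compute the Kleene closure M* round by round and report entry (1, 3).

D(0):
  [∞, 24, 79]
  [7, ∞, 73]
  [93, 72, ∞]
D(1):
  [∞, 24, 79]
  [7, ∞, 73]
  [93, 72, ∞]
D(2):
  [∞, 24, 79]
  [7, ∞, 73]
  [93, 72, ∞]
D(3):
  [∞, 72, 79]
  [73, ∞, 73]
  [93, 72, ∞]
Answer: M*[1][3] = 79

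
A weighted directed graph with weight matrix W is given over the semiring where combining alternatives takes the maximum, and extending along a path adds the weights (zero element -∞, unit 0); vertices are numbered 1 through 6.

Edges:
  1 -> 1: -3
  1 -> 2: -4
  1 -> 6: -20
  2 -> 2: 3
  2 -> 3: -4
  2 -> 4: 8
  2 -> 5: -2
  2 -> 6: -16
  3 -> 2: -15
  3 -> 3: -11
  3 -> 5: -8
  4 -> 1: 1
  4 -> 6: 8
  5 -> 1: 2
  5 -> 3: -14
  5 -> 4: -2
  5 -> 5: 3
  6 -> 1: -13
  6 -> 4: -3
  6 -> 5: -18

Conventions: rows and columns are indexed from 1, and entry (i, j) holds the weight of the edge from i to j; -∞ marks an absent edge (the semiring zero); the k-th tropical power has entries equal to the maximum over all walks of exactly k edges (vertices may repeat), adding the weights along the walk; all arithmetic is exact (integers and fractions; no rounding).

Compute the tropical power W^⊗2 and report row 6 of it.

W^⊗2:
  [-6, -1, -8, 4, -6, -20]
  [9, 6, -1, 11, 1, 16]
  [-6, -12, -19, -7, -5, -31]
  [-2, -3, -∞, 5, -10, -19]
  [5, -2, -11, 1, 6, 6]
  [-2, -17, -32, -20, -15, 5]
Answer: row 6 of W^⊗2 = [-2, -17, -32, -20, -15, 5]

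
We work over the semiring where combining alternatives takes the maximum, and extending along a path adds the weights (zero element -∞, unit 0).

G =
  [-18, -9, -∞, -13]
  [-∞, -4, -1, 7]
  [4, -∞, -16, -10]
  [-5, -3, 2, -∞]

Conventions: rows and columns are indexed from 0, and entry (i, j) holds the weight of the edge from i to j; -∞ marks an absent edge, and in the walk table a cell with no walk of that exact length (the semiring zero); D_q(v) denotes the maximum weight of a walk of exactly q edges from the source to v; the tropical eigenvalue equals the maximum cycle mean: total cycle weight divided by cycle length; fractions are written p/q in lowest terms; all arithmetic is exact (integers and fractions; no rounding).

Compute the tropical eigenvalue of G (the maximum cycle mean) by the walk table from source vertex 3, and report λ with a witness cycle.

q=0: [-∞, -∞, -∞, 0]
q=1: [-5, -3, 2, -∞]
q=2: [6, -7, -4, 4]
q=3: [0, 1, 6, 0]
q=4: [10, -3, 2, 8]
Optimal cycle mean attained by: cycle 1->3->1, total 7 + (-3), length 2.
Answer: λ = 2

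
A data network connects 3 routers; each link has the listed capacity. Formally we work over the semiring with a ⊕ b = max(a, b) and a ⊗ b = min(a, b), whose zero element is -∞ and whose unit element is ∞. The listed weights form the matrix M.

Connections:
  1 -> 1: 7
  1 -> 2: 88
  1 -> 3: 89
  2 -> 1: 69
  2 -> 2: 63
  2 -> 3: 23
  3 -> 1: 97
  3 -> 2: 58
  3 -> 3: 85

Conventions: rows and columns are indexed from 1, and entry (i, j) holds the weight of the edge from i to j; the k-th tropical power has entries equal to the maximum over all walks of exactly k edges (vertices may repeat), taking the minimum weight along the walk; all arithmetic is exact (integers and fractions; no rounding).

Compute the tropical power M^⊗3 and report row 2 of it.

M^⊗2:
  [89, 63, 85]
  [63, 69, 69]
  [85, 88, 89]
M^⊗3:
  [85, 88, 89]
  [69, 63, 69]
  [89, 85, 85]
Answer: row 2 of M^⊗3 = [69, 63, 69]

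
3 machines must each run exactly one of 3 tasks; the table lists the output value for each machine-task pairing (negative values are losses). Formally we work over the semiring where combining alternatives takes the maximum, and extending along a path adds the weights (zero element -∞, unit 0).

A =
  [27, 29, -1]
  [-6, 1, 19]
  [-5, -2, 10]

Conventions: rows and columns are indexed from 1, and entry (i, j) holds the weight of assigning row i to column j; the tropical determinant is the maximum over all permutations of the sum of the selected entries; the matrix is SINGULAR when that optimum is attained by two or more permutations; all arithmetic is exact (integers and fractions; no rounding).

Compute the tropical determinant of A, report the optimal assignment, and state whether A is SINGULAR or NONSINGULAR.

σ = (1, 2, 3): 27 + 1 + 10 = 38
σ = (1, 3, 2): 27 + 19 + (-2) = 44
σ = (2, 1, 3): 29 + (-6) + 10 = 33
σ = (2, 3, 1): 29 + 19 + (-5) = 43
σ = (3, 1, 2): (-1) + (-6) + (-2) = -9
σ = (3, 2, 1): (-1) + 1 + (-5) = -5
Optimal value attained by: σ = (1, 3, 2).
Answer: det⊕(A) = 44; verdict: NONSINGULAR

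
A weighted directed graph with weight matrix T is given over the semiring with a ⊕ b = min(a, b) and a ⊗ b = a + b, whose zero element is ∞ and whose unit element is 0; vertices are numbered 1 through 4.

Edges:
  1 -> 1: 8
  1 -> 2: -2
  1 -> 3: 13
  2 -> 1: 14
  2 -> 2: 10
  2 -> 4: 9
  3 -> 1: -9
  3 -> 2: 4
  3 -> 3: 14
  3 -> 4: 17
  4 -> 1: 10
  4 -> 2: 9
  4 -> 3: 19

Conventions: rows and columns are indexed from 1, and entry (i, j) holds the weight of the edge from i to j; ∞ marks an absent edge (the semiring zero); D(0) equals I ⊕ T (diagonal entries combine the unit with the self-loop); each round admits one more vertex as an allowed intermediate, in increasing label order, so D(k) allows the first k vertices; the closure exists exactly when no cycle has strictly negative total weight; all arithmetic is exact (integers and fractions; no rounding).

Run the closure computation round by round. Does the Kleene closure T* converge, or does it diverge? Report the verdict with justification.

D(0):
  [0, -2, 13, ∞]
  [14, 0, ∞, 9]
  [-9, 4, 0, 17]
  [10, 9, 19, 0]
D(1):
  [0, -2, 13, ∞]
  [14, 0, 27, 9]
  [-9, -11, 0, 17]
  [10, 8, 19, 0]
D(2):
  [0, -2, 13, 7]
  [14, 0, 27, 9]
  [-9, -11, 0, -2]
  [10, 8, 19, 0]
D(3):
  [0, -2, 13, 7]
  [14, 0, 27, 9]
  [-9, -11, 0, -2]
  [10, 8, 19, 0]
D(4):
  [0, -2, 13, 7]
  [14, 0, 27, 9]
  [-9, -11, 0, -2]
  [10, 8, 19, 0]
Key observation: every diagonal entry stays at the unit through all rounds, so no improving cycle exists.
Answer: CONVERGES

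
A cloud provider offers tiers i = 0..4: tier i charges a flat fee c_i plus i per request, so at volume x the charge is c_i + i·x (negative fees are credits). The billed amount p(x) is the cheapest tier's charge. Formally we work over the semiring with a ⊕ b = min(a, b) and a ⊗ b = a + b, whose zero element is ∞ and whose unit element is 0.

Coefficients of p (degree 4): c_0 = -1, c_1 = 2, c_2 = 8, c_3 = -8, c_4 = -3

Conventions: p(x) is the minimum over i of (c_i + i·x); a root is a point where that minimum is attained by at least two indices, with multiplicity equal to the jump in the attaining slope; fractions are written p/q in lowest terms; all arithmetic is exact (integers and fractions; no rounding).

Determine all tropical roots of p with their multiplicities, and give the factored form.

hull edge (i=0, c=-1) to (i=3, c=-8): slope -7/3, span 3
hull edge (i=3, c=-8) to (i=4, c=-3): slope 5, span 1
Factored form: p(x) = -3 ⊗ (x ⊕ (-5)) ⊗ (x ⊕ 7/3) ⊗ (x ⊕ 7/3) ⊗ (x ⊕ 7/3)
Answer: roots = -5 (mult 1), 7/3 (mult 3)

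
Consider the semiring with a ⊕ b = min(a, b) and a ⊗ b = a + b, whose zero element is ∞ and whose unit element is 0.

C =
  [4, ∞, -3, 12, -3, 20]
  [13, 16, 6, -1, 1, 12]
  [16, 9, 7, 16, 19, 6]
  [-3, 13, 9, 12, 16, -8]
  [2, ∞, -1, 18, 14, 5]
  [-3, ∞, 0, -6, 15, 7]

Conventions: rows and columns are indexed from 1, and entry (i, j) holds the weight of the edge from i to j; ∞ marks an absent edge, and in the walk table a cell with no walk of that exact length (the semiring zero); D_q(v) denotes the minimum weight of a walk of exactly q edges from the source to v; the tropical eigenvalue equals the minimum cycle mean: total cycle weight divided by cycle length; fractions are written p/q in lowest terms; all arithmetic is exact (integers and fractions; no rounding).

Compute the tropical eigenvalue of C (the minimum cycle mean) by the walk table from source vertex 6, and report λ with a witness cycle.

q=0: [∞, ∞, ∞, ∞, ∞, 0]
q=1: [-3, ∞, 0, -6, 15, 7]
q=2: [-9, 7, -6, 1, -6, -14]
q=3: [-17, 3, -14, -20, -12, -7]
q=4: [-23, -7, -20, -13, -20, -28]
q=5: [-31, -11, -28, -34, -26, -21]
q=6: [-37, -21, -34, -27, -34, -42]
Optimal cycle mean attained by: cycle 4->6->4, total (-8) + (-6), length 2.
Answer: λ = -7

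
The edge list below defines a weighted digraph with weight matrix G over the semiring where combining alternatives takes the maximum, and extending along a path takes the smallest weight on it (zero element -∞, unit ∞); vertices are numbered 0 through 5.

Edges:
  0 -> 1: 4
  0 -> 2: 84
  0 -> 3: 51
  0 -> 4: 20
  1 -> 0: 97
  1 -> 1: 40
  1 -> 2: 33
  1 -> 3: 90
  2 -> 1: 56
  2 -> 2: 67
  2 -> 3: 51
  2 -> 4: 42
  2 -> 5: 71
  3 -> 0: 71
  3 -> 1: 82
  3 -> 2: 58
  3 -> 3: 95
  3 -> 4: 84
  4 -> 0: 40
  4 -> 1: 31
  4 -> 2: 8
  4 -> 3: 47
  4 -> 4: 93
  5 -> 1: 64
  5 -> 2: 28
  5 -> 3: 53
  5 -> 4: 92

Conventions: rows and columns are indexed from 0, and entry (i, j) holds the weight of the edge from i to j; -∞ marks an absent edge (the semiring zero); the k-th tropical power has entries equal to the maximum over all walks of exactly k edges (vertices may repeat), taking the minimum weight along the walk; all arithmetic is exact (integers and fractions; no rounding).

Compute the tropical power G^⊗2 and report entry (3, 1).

G^⊗2:
  [51, 56, 67, 51, 51, 71]
  [71, 82, 84, 90, 84, 33]
  [56, 64, 67, 56, 71, 67]
  [82, 82, 71, 95, 84, 58]
  [47, 47, 47, 47, 93, 8]
  [64, 53, 53, 64, 92, 28]
Key observation: the optimum is the walk 3->3->1, with weight 95 min 82 = 82.
Optimal value attained by: walk 3->3->1.
Answer: (G^⊗2)[3][1] = 82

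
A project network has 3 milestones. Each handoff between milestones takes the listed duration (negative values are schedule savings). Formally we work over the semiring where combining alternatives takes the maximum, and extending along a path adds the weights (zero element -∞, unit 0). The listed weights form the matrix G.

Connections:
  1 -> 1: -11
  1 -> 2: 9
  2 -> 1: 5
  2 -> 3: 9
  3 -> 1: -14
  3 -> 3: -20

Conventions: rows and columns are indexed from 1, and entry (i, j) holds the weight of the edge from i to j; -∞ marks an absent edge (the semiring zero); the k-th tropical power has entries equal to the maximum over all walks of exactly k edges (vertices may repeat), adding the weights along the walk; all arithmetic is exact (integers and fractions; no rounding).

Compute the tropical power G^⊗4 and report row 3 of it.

G^⊗2:
  [14, -2, 18]
  [-5, 14, -11]
  [-25, -5, -40]
G^⊗3:
  [4, 23, 7]
  [19, 4, 23]
  [0, -16, 4]
G^⊗4:
  [28, 13, 32]
  [9, 28, 13]
  [-10, 9, -7]
Answer: row 3 of G^⊗4 = [-10, 9, -7]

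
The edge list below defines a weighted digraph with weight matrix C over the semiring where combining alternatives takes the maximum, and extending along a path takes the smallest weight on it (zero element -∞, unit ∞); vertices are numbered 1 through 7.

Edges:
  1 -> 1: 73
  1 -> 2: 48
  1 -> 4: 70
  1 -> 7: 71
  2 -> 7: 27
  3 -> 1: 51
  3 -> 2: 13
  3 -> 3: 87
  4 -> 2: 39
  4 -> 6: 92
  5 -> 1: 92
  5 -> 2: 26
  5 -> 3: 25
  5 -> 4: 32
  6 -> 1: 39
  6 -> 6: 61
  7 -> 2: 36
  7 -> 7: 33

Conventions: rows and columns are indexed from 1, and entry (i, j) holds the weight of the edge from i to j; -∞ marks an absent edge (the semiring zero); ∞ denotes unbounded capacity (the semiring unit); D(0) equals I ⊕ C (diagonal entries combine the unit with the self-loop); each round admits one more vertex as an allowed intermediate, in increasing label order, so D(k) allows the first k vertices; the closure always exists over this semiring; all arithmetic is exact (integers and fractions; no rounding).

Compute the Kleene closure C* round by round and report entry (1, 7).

D(0):
  [∞, 48, -∞, 70, -∞, -∞, 71]
  [-∞, ∞, -∞, -∞, -∞, -∞, 27]
  [51, 13, ∞, -∞, -∞, -∞, -∞]
  [-∞, 39, -∞, ∞, -∞, 92, -∞]
  [92, 26, 25, 32, ∞, -∞, -∞]
  [39, -∞, -∞, -∞, -∞, ∞, -∞]
  [-∞, 36, -∞, -∞, -∞, -∞, ∞]
D(1):
  [∞, 48, -∞, 70, -∞, -∞, 71]
  [-∞, ∞, -∞, -∞, -∞, -∞, 27]
  [51, 48, ∞, 51, -∞, -∞, 51]
  [-∞, 39, -∞, ∞, -∞, 92, -∞]
  [92, 48, 25, 70, ∞, -∞, 71]
  [39, 39, -∞, 39, -∞, ∞, 39]
  [-∞, 36, -∞, -∞, -∞, -∞, ∞]
D(2):
  [∞, 48, -∞, 70, -∞, -∞, 71]
  [-∞, ∞, -∞, -∞, -∞, -∞, 27]
  [51, 48, ∞, 51, -∞, -∞, 51]
  [-∞, 39, -∞, ∞, -∞, 92, 27]
  [92, 48, 25, 70, ∞, -∞, 71]
  [39, 39, -∞, 39, -∞, ∞, 39]
  [-∞, 36, -∞, -∞, -∞, -∞, ∞]
D(3):
  [∞, 48, -∞, 70, -∞, -∞, 71]
  [-∞, ∞, -∞, -∞, -∞, -∞, 27]
  [51, 48, ∞, 51, -∞, -∞, 51]
  [-∞, 39, -∞, ∞, -∞, 92, 27]
  [92, 48, 25, 70, ∞, -∞, 71]
  [39, 39, -∞, 39, -∞, ∞, 39]
  [-∞, 36, -∞, -∞, -∞, -∞, ∞]
D(4):
  [∞, 48, -∞, 70, -∞, 70, 71]
  [-∞, ∞, -∞, -∞, -∞, -∞, 27]
  [51, 48, ∞, 51, -∞, 51, 51]
  [-∞, 39, -∞, ∞, -∞, 92, 27]
  [92, 48, 25, 70, ∞, 70, 71]
  [39, 39, -∞, 39, -∞, ∞, 39]
  [-∞, 36, -∞, -∞, -∞, -∞, ∞]
D(5):
  [∞, 48, -∞, 70, -∞, 70, 71]
  [-∞, ∞, -∞, -∞, -∞, -∞, 27]
  [51, 48, ∞, 51, -∞, 51, 51]
  [-∞, 39, -∞, ∞, -∞, 92, 27]
  [92, 48, 25, 70, ∞, 70, 71]
  [39, 39, -∞, 39, -∞, ∞, 39]
  [-∞, 36, -∞, -∞, -∞, -∞, ∞]
D(6):
  [∞, 48, -∞, 70, -∞, 70, 71]
  [-∞, ∞, -∞, -∞, -∞, -∞, 27]
  [51, 48, ∞, 51, -∞, 51, 51]
  [39, 39, -∞, ∞, -∞, 92, 39]
  [92, 48, 25, 70, ∞, 70, 71]
  [39, 39, -∞, 39, -∞, ∞, 39]
  [-∞, 36, -∞, -∞, -∞, -∞, ∞]
D(7):
  [∞, 48, -∞, 70, -∞, 70, 71]
  [-∞, ∞, -∞, -∞, -∞, -∞, 27]
  [51, 48, ∞, 51, -∞, 51, 51]
  [39, 39, -∞, ∞, -∞, 92, 39]
  [92, 48, 25, 70, ∞, 70, 71]
  [39, 39, -∞, 39, -∞, ∞, 39]
  [-∞, 36, -∞, -∞, -∞, -∞, ∞]
Answer: C*[1][7] = 71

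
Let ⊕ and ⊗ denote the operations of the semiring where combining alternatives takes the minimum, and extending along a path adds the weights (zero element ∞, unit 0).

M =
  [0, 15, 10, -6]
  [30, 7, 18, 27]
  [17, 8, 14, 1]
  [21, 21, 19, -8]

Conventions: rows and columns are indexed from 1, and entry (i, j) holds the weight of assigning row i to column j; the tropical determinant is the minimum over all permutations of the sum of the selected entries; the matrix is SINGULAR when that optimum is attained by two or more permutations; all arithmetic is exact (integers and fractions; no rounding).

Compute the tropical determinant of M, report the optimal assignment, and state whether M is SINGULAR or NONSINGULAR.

σ = (1, 2, 3, 4): 0 + 7 + 14 + (-8) = 13
σ = (1, 2, 4, 3): 0 + 7 + 1 + 19 = 27
σ = (1, 3, 2, 4): 0 + 18 + 8 + (-8) = 18
σ = (1, 3, 4, 2): 0 + 18 + 1 + 21 = 40
σ = (1, 4, 2, 3): 0 + 27 + 8 + 19 = 54
σ = (1, 4, 3, 2): 0 + 27 + 14 + 21 = 62
σ = (2, 1, 3, 4): 15 + 30 + 14 + (-8) = 51
σ = (2, 1, 4, 3): 15 + 30 + 1 + 19 = 65
σ = (2, 3, 1, 4): 15 + 18 + 17 + (-8) = 42
σ = (2, 3, 4, 1): 15 + 18 + 1 + 21 = 55
σ = (2, 4, 1, 3): 15 + 27 + 17 + 19 = 78
σ = (2, 4, 3, 1): 15 + 27 + 14 + 21 = 77
σ = (3, 1, 2, 4): 10 + 30 + 8 + (-8) = 40
σ = (3, 1, 4, 2): 10 + 30 + 1 + 21 = 62
σ = (3, 2, 1, 4): 10 + 7 + 17 + (-8) = 26
σ = (3, 2, 4, 1): 10 + 7 + 1 + 21 = 39
σ = (3, 4, 1, 2): 10 + 27 + 17 + 21 = 75
σ = (3, 4, 2, 1): 10 + 27 + 8 + 21 = 66
σ = (4, 1, 2, 3): (-6) + 30 + 8 + 19 = 51
σ = (4, 1, 3, 2): (-6) + 30 + 14 + 21 = 59
σ = (4, 2, 1, 3): (-6) + 7 + 17 + 19 = 37
σ = (4, 2, 3, 1): (-6) + 7 + 14 + 21 = 36
σ = (4, 3, 1, 2): (-6) + 18 + 17 + 21 = 50
σ = (4, 3, 2, 1): (-6) + 18 + 8 + 21 = 41
Optimal value attained by: σ = (1, 2, 3, 4).
Answer: det⊕(M) = 13; verdict: NONSINGULAR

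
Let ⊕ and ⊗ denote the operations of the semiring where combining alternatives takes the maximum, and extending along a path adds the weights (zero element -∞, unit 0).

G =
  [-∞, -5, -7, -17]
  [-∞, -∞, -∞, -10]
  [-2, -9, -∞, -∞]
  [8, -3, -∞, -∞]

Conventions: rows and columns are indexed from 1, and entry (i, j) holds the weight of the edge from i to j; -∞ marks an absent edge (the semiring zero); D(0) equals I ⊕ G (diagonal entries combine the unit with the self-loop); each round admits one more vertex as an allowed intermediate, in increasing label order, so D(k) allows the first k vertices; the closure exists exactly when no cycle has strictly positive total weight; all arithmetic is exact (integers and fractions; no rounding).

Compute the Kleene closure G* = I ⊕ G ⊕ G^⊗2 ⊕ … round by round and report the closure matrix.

D(0):
  [0, -5, -7, -17]
  [-∞, 0, -∞, -10]
  [-2, -9, 0, -∞]
  [8, -3, -∞, 0]
D(1):
  [0, -5, -7, -17]
  [-∞, 0, -∞, -10]
  [-2, -7, 0, -19]
  [8, 3, 1, 0]
D(2):
  [0, -5, -7, -15]
  [-∞, 0, -∞, -10]
  [-2, -7, 0, -17]
  [8, 3, 1, 0]
D(3):
  [0, -5, -7, -15]
  [-∞, 0, -∞, -10]
  [-2, -7, 0, -17]
  [8, 3, 1, 0]
D(4):
  [0, -5, -7, -15]
  [-2, 0, -9, -10]
  [-2, -7, 0, -17]
  [8, 3, 1, 0]
Answer: G* = [[0, -5, -7, -15], [-2, 0, -9, -10], [-2, -7, 0, -17], [8, 3, 1, 0]]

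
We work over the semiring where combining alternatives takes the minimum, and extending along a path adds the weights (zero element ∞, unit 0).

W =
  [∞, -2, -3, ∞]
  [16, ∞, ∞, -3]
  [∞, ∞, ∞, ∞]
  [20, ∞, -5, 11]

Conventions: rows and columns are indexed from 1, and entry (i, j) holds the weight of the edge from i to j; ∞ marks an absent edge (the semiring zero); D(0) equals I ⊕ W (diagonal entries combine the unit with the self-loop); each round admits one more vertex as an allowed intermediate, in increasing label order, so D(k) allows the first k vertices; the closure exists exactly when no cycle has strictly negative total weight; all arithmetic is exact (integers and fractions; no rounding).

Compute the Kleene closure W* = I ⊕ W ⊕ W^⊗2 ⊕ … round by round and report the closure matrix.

D(0):
  [0, -2, -3, ∞]
  [16, 0, ∞, -3]
  [∞, ∞, 0, ∞]
  [20, ∞, -5, 0]
D(1):
  [0, -2, -3, ∞]
  [16, 0, 13, -3]
  [∞, ∞, 0, ∞]
  [20, 18, -5, 0]
D(2):
  [0, -2, -3, -5]
  [16, 0, 13, -3]
  [∞, ∞, 0, ∞]
  [20, 18, -5, 0]
D(3):
  [0, -2, -3, -5]
  [16, 0, 13, -3]
  [∞, ∞, 0, ∞]
  [20, 18, -5, 0]
D(4):
  [0, -2, -10, -5]
  [16, 0, -8, -3]
  [∞, ∞, 0, ∞]
  [20, 18, -5, 0]
Answer: W* = [[0, -2, -10, -5], [16, 0, -8, -3], [∞, ∞, 0, ∞], [20, 18, -5, 0]]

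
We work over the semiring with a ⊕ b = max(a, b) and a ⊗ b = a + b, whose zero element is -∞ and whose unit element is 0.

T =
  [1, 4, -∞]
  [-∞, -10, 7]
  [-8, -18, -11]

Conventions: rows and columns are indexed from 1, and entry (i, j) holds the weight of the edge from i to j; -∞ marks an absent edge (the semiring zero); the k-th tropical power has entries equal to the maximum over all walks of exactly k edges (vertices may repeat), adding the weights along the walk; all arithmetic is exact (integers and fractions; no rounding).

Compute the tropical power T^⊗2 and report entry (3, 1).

T^⊗2:
  [2, 5, 11]
  [-1, -11, -3]
  [-7, -4, -11]
Key observation: the optimum is the walk 3->1->1, with weight (-8) + 1 = -7.
Optimal value attained by: walk 3->1->1.
Answer: (T^⊗2)[3][1] = -7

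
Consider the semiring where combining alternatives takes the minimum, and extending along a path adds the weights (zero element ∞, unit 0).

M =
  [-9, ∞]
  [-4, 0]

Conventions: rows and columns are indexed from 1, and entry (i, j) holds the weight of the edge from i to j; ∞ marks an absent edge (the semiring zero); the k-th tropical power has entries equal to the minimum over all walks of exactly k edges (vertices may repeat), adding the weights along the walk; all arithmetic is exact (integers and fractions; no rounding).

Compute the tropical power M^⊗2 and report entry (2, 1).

M^⊗2:
  [-18, ∞]
  [-13, 0]
Key observation: the optimum is the walk 2->1->1, with weight (-4) + (-9) = -13.
Optimal value attained by: walk 2->1->1.
Answer: (M^⊗2)[2][1] = -13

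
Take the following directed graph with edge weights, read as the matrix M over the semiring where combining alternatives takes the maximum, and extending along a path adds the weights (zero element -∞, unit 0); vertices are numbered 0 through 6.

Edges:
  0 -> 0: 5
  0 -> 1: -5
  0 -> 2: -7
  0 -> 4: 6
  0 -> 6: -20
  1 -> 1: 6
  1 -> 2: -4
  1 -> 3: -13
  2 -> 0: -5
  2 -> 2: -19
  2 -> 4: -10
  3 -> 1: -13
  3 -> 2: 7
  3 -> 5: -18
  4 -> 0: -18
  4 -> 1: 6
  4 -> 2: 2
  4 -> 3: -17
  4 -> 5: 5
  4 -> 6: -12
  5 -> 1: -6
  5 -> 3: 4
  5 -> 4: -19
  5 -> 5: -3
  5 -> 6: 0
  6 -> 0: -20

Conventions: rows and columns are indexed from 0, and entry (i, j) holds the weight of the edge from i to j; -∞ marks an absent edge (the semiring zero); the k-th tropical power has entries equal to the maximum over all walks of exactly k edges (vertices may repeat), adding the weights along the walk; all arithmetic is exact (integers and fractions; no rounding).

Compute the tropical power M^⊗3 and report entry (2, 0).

M^⊗2:
  [10, 12, 8, -11, 11, 11, -6]
  [-9, 12, 2, -7, -14, -31, -∞]
  [0, -4, -8, -27, 1, -5, -22]
  [2, -7, -12, -14, -3, -21, -18]
  [-3, 12, 2, 9, -8, 2, 5]
  [-20, 0, 11, 1, -22, -6, -3]
  [-15, -25, -27, -∞, -14, -∞, -40]
M^⊗3:
  [15, 18, 13, 15, 16, 16, 11]
  [-3, 18, 8, -1, -3, -9, -26]
  [5, 7, 3, -1, 6, 6, -5]
  [7, 3, -1, -17, 8, 2, -15]
  [2, 18, 16, 6, 3, -1, 2]
  [6, 6, 8, -2, 1, -9, -6]
  [-10, -8, -12, -31, -9, -9, -26]
Key observation: the optimum is the walk 2->0->0->0, with weight (-5) + 5 + 5 = 5.
Optimal value attained by: walk 2->0->0->0.
Answer: (M^⊗3)[2][0] = 5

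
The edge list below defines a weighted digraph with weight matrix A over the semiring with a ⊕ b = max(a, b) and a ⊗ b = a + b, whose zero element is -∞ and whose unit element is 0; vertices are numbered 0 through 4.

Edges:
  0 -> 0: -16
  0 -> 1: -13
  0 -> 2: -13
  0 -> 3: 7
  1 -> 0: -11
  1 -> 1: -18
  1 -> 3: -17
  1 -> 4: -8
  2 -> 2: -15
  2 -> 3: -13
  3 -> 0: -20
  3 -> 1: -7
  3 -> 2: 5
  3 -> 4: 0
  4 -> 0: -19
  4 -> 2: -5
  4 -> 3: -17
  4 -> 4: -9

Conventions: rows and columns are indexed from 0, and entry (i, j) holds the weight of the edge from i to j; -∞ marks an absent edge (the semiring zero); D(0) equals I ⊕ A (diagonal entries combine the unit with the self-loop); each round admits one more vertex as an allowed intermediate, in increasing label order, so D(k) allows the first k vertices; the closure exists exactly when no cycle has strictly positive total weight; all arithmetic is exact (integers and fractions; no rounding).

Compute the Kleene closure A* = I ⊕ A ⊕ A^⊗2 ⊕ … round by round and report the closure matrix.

D(0):
  [0, -13, -13, 7, -∞]
  [-11, 0, -∞, -17, -8]
  [-∞, -∞, 0, -13, -∞]
  [-20, -7, 5, 0, 0]
  [-19, -∞, -5, -17, 0]
D(1):
  [0, -13, -13, 7, -∞]
  [-11, 0, -24, -4, -8]
  [-∞, -∞, 0, -13, -∞]
  [-20, -7, 5, 0, 0]
  [-19, -32, -5, -12, 0]
D(2):
  [0, -13, -13, 7, -21]
  [-11, 0, -24, -4, -8]
  [-∞, -∞, 0, -13, -∞]
  [-18, -7, 5, 0, 0]
  [-19, -32, -5, -12, 0]
D(3):
  [0, -13, -13, 7, -21]
  [-11, 0, -24, -4, -8]
  [-∞, -∞, 0, -13, -∞]
  [-18, -7, 5, 0, 0]
  [-19, -32, -5, -12, 0]
D(4):
  [0, 0, 12, 7, 7]
  [-11, 0, 1, -4, -4]
  [-31, -20, 0, -13, -13]
  [-18, -7, 5, 0, 0]
  [-19, -19, -5, -12, 0]
D(5):
  [0, 0, 12, 7, 7]
  [-11, 0, 1, -4, -4]
  [-31, -20, 0, -13, -13]
  [-18, -7, 5, 0, 0]
  [-19, -19, -5, -12, 0]
Answer: A* = [[0, 0, 12, 7, 7], [-11, 0, 1, -4, -4], [-31, -20, 0, -13, -13], [-18, -7, 5, 0, 0], [-19, -19, -5, -12, 0]]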